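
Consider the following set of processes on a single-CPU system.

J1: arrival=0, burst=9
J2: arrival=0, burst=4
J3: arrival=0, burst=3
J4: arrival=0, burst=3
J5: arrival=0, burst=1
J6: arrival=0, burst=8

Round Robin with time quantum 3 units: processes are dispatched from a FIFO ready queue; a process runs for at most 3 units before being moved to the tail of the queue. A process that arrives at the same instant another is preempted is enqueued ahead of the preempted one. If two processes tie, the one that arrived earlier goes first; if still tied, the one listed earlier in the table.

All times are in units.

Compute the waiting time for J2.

16

Schedule: | J1 0-3 | J2 3-6 | J3 6-9 | J4 9-12 | J5 12-13 | J6 13-16 | J1 16-19 | J2 19-20 | J6 20-23 | J1 23-26 | J6 26-28 |
Completion: J1=26  J2=20  J3=9  J4=12  J5=13  J6=28
Turnaround (C−A): J1=26  J2=20  J3=9  J4=12  J5=13  J6=28
Waiting(J2) = turnaround − burst = 20 − 4 = 16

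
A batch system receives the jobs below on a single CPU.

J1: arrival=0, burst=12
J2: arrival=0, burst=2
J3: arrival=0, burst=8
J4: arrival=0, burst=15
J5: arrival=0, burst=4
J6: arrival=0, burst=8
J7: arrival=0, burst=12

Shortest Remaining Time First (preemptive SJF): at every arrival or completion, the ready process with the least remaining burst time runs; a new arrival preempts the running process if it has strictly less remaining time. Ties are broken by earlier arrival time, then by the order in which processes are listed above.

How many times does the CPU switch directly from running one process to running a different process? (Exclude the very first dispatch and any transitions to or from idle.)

Timeline: | J2 0-2 | J5 2-6 | J3 6-14 | J6 14-22 | J1 22-34 | J7 34-46 | J4 46-61 |
Completion: J1=34  J2=2  J3=14  J4=61  J5=6  J6=22  J7=46
Turnaround (C−A): J1=34  J2=2  J3=14  J4=61  J5=6  J6=22  J7=46

6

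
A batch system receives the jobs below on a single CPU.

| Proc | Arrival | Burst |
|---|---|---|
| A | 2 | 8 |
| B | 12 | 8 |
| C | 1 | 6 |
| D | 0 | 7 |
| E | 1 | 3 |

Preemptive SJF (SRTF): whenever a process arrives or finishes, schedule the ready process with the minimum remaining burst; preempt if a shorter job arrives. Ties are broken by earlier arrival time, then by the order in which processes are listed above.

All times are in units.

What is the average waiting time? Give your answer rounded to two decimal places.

Timeline: | D 0-1 | E 1-4 | D 4-10 | C 10-16 | A 16-24 | B 24-32 |
Completion: A=24  B=32  C=16  D=10  E=4
Waiting times: A=14, B=12, C=9, D=3, E=0
Average waiting = (14+12+9+3+0) / 5 = 38/5 = 7.60

7.60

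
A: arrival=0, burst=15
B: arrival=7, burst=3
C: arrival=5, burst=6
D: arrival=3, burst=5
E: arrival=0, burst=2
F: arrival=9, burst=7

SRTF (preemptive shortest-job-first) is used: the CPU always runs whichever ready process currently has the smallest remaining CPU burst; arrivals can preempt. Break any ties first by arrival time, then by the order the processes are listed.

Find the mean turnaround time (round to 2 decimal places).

12.67

Timeline: | E 0-2 | A 2-3 | D 3-8 | B 8-11 | C 11-17 | F 17-24 | A 24-38 |
Completion: A=38  B=11  C=17  D=8  E=2  F=24
Turnaround (C−A): A=38  B=4  C=12  D=5  E=2  F=15
Turnaround times: A=38, B=4, C=12, D=5, E=2, F=15
Average turnaround = (38+4+12+5+2+15) / 6 = 76/6 = 12.67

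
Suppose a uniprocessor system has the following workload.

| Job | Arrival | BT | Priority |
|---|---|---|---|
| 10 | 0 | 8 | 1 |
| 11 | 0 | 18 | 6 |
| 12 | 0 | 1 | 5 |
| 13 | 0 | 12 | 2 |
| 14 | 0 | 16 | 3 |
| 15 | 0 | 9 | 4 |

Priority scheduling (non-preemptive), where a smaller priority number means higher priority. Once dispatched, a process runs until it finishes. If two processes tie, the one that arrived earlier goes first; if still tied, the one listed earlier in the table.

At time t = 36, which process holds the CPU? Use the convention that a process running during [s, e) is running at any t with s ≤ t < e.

Timeline: | 10 0-8 | 13 8-20 | 14 20-36 | 15 36-45 | 12 45-46 | 11 46-64 |
Completion: 10=8  11=64  12=46  13=20  14=36  15=45
Turnaround (C−A): 10=8  11=64  12=46  13=20  14=36  15=45

15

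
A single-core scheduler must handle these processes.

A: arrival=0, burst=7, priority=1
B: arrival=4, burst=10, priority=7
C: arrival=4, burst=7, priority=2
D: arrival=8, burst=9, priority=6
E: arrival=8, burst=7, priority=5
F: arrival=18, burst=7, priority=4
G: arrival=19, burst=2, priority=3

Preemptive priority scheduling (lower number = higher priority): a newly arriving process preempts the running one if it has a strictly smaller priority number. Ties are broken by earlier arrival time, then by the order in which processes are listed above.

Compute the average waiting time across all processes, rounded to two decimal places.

11.00

Timeline: | A 0-7 | C 7-14 | E 14-18 | F 18-19 | G 19-21 | F 21-27 | E 27-30 | D 30-39 | B 39-49 |
Completion: A=7  B=49  C=14  D=39  E=30  F=27  G=21
Turnaround (C−A): A=7  B=45  C=10  D=31  E=22  F=9  G=2
Waiting times: A=0, B=35, C=3, D=22, E=15, F=2, G=0
Average waiting = (0+35+3+22+15+2+0) / 7 = 77/7 = 11.00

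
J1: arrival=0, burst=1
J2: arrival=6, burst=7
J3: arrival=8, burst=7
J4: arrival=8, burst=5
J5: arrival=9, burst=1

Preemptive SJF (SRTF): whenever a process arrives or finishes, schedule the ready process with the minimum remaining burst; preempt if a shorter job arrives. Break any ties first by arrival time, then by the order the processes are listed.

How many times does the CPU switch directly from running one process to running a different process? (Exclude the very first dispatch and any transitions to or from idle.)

Gantt: | J1 0-1 | idle 1-6 | J2 6-9 | J5 9-10 | J2 10-14 | J4 14-19 | J3 19-26 |
Completion: J1=1  J2=14  J3=26  J4=19  J5=10
Turnaround (C−A): J1=1  J2=8  J3=18  J4=11  J5=1

4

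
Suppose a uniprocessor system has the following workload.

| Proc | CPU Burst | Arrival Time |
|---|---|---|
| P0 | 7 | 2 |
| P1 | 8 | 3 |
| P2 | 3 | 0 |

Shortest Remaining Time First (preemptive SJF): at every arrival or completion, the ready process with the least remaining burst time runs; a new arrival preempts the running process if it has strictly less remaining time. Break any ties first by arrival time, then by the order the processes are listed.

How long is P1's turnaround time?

15

Timeline: | P2 0-3 | P0 3-10 | P1 10-18 |
Completion: P0=10  P1=18  P2=3
Turnaround (C−A): P0=8  P1=15  P2=3
Turnaround(P1) = completion − arrival = 18 − 3 = 15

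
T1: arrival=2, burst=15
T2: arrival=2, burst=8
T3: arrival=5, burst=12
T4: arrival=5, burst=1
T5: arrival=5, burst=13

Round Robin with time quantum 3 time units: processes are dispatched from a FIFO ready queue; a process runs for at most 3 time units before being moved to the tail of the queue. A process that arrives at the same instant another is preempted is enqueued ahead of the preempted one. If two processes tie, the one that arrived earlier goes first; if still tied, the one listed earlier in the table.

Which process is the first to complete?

Gantt: | idle 0-2 | T1 2-5 | T2 5-8 | T3 8-11 | T4 11-12 | T5 12-15 | T1 15-18 | T2 18-21 | T3 21-24 | T5 24-27 | T1 27-30 | T2 30-32 | T3 32-35 | T5 35-38 | T1 38-41 | T3 41-44 | T5 44-47 | T1 47-50 | T5 50-51 |
Completion: T1=50  T2=32  T3=44  T4=12  T5=51
Finish order: T4 → T2 → T3 → T1 → T5

T4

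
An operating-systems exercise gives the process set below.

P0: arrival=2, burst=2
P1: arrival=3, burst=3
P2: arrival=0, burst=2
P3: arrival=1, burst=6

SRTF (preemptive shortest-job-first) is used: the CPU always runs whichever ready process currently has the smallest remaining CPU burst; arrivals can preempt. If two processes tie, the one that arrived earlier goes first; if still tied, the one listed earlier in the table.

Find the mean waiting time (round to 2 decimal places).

Gantt: | P2 0-2 | P0 2-4 | P1 4-7 | P3 7-13 |
Completion: P0=4  P1=7  P2=2  P3=13
Turnaround (C−A): P0=2  P1=4  P2=2  P3=12
Waiting times: P0=0, P1=1, P2=0, P3=6
Average waiting = (0+1+0+6) / 4 = 7/4 = 1.75

1.75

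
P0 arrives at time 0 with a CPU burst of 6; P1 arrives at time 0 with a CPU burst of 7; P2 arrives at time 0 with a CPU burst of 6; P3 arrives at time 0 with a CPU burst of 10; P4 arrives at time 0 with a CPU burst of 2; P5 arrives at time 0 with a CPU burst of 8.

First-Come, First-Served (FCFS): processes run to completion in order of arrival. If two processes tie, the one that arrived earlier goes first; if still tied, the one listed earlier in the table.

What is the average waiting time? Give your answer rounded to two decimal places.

16.33

Schedule: | P0 0-6 | P1 6-13 | P2 13-19 | P3 19-29 | P4 29-31 | P5 31-39 |
Completion: P0=6  P1=13  P2=19  P3=29  P4=31  P5=39
Waiting times: P0=0, P1=6, P2=13, P3=19, P4=29, P5=31
Average waiting = (0+6+13+19+29+31) / 6 = 98/6 = 16.33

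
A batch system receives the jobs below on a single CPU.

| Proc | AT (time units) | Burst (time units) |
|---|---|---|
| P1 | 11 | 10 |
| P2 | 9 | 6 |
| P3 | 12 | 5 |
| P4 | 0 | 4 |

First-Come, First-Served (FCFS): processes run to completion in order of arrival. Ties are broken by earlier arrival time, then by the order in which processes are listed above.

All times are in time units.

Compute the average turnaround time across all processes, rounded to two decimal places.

Schedule: | P4 0-4 | idle 4-9 | P2 9-15 | P1 15-25 | P3 25-30 |
Completion: P1=25  P2=15  P3=30  P4=4
Turnaround (C−A): P1=14  P2=6  P3=18  P4=4
Turnaround times: P1=14, P2=6, P3=18, P4=4
Average turnaround = (14+6+18+4) / 4 = 42/4 = 10.50

10.50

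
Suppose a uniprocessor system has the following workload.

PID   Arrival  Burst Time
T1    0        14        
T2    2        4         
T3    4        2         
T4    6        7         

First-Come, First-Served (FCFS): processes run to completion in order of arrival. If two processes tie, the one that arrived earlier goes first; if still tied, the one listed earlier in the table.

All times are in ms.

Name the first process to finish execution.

Gantt: | T1 0-14 | T2 14-18 | T3 18-20 | T4 20-27 |
Completion: T1=14  T2=18  T3=20  T4=27
Turnaround (C−A): T1=14  T2=16  T3=16  T4=21
Finish order: T1 → T2 → T3 → T4

T1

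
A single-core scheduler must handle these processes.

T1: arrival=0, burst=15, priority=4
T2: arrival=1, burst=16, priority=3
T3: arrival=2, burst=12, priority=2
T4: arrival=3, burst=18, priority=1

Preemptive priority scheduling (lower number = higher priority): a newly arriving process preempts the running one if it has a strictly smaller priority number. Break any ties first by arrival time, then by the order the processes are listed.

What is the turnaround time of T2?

46

Timeline: | T1 0-1 | T2 1-2 | T3 2-3 | T4 3-21 | T3 21-32 | T2 32-47 | T1 47-61 |
Completion: T1=61  T2=47  T3=32  T4=21
Turnaround (C−A): T1=61  T2=46  T3=30  T4=18
Turnaround(T2) = completion − arrival = 47 − 1 = 46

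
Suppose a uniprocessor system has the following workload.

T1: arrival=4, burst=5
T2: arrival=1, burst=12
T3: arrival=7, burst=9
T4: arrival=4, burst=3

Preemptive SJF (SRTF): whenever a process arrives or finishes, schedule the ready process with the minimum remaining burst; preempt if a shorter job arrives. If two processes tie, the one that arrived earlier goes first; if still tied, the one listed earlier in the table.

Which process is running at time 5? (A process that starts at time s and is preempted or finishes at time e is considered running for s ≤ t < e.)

T4

Schedule: | idle 0-1 | T2 1-4 | T4 4-7 | T1 7-12 | T2 12-21 | T3 21-30 |
Completion: T1=12  T2=21  T3=30  T4=7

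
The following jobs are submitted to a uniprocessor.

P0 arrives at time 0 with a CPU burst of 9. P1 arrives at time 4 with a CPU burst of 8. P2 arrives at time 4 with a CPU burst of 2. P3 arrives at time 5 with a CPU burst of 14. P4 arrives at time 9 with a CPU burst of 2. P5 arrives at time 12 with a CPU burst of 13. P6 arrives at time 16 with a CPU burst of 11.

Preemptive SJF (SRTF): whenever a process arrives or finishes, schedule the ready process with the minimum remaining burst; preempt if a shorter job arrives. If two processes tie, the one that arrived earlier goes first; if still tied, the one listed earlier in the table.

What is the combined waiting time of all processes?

78

Gantt: | P0 0-4 | P2 4-6 | P0 6-11 | P4 11-13 | P1 13-21 | P6 21-32 | P5 32-45 | P3 45-59 |
Completion: P0=11  P1=21  P2=6  P3=59  P4=13  P5=45  P6=32
Turnaround (C−A): P0=11  P1=17  P2=2  P3=54  P4=4  P5=33  P6=16
Waiting = turnaround − burst: P0=2, P1=9, P2=0, P3=40, P4=2, P5=20, P6=5
Total waiting = 2 + 9 + 0 + 40 + 2 + 20 + 5 = 78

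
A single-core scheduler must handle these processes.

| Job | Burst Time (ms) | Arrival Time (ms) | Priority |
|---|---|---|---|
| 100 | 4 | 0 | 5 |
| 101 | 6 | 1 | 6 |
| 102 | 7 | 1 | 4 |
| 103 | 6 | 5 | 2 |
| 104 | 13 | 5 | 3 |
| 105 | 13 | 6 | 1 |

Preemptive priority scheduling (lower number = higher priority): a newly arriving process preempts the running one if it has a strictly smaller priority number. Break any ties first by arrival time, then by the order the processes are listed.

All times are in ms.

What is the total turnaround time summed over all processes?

194

Gantt: | 100 0-1 | 102 1-5 | 103 5-6 | 105 6-19 | 103 19-24 | 104 24-37 | 102 37-40 | 100 40-43 | 101 43-49 |
Completion: 100=43  101=49  102=40  103=24  104=37  105=19
Turnaround = completion − arrival: 100=43, 101=48, 102=39, 103=19, 104=32, 105=13
Total turnaround = 43 + 48 + 39 + 19 + 32 + 13 = 194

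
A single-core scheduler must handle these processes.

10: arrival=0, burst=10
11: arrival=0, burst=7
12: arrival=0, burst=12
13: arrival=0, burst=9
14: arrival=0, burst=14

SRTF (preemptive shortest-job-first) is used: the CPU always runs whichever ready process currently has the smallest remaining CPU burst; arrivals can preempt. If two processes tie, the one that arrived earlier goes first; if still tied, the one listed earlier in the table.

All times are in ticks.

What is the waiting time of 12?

26

Gantt: | 11 0-7 | 13 7-16 | 10 16-26 | 12 26-38 | 14 38-52 |
Completion: 10=26  11=7  12=38  13=16  14=52
Waiting(12) = turnaround − burst = 38 − 12 = 26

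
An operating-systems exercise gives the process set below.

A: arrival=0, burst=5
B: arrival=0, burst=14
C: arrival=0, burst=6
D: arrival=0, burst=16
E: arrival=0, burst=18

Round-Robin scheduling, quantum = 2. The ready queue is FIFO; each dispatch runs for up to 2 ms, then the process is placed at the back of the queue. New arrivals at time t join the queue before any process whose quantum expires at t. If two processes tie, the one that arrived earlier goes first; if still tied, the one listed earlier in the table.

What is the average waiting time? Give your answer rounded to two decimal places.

30.00

Schedule: | A 0-2 | B 2-4 | C 4-6 | D 6-8 | E 8-10 | A 10-12 | B 12-14 | C 14-16 | D 16-18 | E 18-20 | A 20-21 | B 21-23 | C 23-25 | D 25-27 | E 27-29 | B 29-31 | D 31-33 | E 33-35 | B 35-37 | D 37-39 | E 39-41 | B 41-43 | D 43-45 | E 45-47 | B 47-49 | D 49-51 | E 51-53 | D 53-55 | E 55-59 |
Completion: A=21  B=49  C=25  D=55  E=59
Turnaround (C−A): A=21  B=49  C=25  D=55  E=59
Waiting times: A=16, B=35, C=19, D=39, E=41
Average waiting = (16+35+19+39+41) / 5 = 150/5 = 30.00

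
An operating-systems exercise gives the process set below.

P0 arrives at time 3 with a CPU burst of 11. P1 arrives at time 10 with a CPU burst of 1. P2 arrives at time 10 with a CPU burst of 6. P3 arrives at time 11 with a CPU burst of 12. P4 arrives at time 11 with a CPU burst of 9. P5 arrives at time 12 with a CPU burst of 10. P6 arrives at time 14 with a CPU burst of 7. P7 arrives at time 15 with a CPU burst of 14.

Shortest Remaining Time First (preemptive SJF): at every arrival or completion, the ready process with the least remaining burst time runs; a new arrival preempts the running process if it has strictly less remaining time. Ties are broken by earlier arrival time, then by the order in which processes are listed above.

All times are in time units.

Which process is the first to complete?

P1

Gantt: | idle 0-3 | P0 3-10 | P1 10-11 | P0 11-15 | P2 15-21 | P6 21-28 | P4 28-37 | P5 37-47 | P3 47-59 | P7 59-73 |
Completion: P0=15  P1=11  P2=21  P3=59  P4=37  P5=47  P6=28  P7=73
Finish order: P1 → P0 → P2 → P6 → P4 → P5 → P3 → P7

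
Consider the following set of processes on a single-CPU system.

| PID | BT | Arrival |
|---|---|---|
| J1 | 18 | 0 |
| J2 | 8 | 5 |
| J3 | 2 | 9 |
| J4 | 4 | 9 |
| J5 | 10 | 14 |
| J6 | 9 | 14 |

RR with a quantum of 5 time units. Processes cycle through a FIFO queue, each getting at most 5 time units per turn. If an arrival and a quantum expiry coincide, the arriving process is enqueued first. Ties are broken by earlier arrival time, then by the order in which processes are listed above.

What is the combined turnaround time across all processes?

Gantt: | J1 0-5 | J2 5-10 | J1 10-15 | J3 15-17 | J4 17-21 | J2 21-24 | J5 24-29 | J6 29-34 | J1 34-39 | J5 39-44 | J6 44-48 | J1 48-51 |
Completion: J1=51  J2=24  J3=17  J4=21  J5=44  J6=48
Turnaround (C−A): J1=51  J2=19  J3=8  J4=12  J5=30  J6=34
Turnaround = completion − arrival: J1=51, J2=19, J3=8, J4=12, J5=30, J6=34
Total turnaround = 51 + 19 + 8 + 12 + 30 + 34 = 154

154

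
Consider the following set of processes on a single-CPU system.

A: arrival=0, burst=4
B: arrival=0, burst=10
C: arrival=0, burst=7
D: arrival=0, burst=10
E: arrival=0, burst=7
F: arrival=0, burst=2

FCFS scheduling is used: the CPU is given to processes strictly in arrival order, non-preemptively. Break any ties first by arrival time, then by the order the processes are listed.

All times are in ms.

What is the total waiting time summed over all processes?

Gantt: | A 0-4 | B 4-14 | C 14-21 | D 21-31 | E 31-38 | F 38-40 |
Completion: A=4  B=14  C=21  D=31  E=38  F=40
Turnaround (C−A): A=4  B=14  C=21  D=31  E=38  F=40
Waiting = turnaround − burst: A=0, B=4, C=14, D=21, E=31, F=38
Total waiting = 0 + 4 + 14 + 21 + 31 + 38 = 108

108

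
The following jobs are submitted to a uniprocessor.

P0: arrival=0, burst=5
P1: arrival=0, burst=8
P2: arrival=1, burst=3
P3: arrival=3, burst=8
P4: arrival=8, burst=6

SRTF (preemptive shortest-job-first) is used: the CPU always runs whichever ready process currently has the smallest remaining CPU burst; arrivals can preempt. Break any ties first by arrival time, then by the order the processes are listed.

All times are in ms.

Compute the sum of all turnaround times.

66

Schedule: | P0 0-1 | P2 1-4 | P0 4-8 | P4 8-14 | P1 14-22 | P3 22-30 |
Completion: P0=8  P1=22  P2=4  P3=30  P4=14
Turnaround (C−A): P0=8  P1=22  P2=3  P3=27  P4=6
Turnaround = completion − arrival: P0=8, P1=22, P2=3, P3=27, P4=6
Total turnaround = 8 + 22 + 3 + 27 + 6 = 66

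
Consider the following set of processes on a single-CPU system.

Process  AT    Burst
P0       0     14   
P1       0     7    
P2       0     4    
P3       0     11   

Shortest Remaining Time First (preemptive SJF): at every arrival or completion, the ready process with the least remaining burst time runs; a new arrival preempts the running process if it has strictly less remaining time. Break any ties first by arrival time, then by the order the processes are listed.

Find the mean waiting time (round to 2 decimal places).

Gantt: | P2 0-4 | P1 4-11 | P3 11-22 | P0 22-36 |
Completion: P0=36  P1=11  P2=4  P3=22
Waiting times: P0=22, P1=4, P2=0, P3=11
Average waiting = (22+4+0+11) / 4 = 37/4 = 9.25

9.25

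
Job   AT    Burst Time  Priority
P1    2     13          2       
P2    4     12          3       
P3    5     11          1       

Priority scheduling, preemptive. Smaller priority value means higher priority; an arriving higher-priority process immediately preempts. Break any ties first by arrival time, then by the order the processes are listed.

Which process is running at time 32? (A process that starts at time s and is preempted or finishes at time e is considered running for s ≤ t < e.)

Timeline: | idle 0-2 | P1 2-5 | P3 5-16 | P1 16-26 | P2 26-38 |
Completion: P1=26  P2=38  P3=16

P2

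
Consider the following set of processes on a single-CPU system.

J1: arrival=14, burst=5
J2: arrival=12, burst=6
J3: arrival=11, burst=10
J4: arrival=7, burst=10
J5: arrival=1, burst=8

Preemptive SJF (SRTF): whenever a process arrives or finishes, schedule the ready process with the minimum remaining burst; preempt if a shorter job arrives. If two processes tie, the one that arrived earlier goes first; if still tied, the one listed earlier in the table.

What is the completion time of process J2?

18

Schedule: | idle 0-1 | J5 1-9 | J4 9-12 | J2 12-18 | J1 18-23 | J4 23-30 | J3 30-40 |
Completion: J1=23  J2=18  J3=40  J4=30  J5=9
Turnaround (C−A): J1=9  J2=6  J3=29  J4=23  J5=8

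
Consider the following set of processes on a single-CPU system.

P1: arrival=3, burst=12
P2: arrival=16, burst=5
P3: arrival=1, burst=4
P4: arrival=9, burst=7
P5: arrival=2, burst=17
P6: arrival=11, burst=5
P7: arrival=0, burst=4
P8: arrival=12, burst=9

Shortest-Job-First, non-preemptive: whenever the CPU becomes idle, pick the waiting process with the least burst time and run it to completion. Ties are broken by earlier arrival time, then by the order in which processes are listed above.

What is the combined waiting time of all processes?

116

Timeline: | P7 0-4 | P3 4-8 | P1 8-20 | P6 20-25 | P2 25-30 | P4 30-37 | P8 37-46 | P5 46-63 |
Completion: P1=20  P2=30  P3=8  P4=37  P5=63  P6=25  P7=4  P8=46
Turnaround (C−A): P1=17  P2=14  P3=7  P4=28  P5=61  P6=14  P7=4  P8=34
Waiting = turnaround − burst: P1=5, P2=9, P3=3, P4=21, P5=44, P6=9, P7=0, P8=25
Total waiting = 5 + 9 + 3 + 21 + 44 + 9 + 0 + 25 = 116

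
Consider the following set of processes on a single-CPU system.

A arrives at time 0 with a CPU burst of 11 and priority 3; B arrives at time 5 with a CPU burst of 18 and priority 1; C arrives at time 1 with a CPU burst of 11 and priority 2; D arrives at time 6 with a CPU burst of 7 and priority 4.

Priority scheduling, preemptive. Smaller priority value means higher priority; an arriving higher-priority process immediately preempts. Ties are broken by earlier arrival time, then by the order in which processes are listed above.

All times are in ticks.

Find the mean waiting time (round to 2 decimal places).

20.25

Gantt: | A 0-1 | C 1-5 | B 5-23 | C 23-30 | A 30-40 | D 40-47 |
Completion: A=40  B=23  C=30  D=47
Turnaround (C−A): A=40  B=18  C=29  D=41
Waiting times: A=29, B=0, C=18, D=34
Average waiting = (29+0+18+34) / 4 = 81/4 = 20.25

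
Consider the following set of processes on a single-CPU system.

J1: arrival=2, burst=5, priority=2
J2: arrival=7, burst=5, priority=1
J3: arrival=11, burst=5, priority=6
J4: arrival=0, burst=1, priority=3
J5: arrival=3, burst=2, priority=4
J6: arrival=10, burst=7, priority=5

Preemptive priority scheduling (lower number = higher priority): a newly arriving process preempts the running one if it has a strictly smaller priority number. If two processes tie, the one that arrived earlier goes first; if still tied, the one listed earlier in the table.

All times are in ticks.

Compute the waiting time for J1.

Gantt: | J4 0-1 | idle 1-2 | J1 2-7 | J2 7-12 | J5 12-14 | J6 14-21 | J3 21-26 |
Completion: J1=7  J2=12  J3=26  J4=1  J5=14  J6=21
Waiting(J1) = turnaround − burst = 5 − 5 = 0

0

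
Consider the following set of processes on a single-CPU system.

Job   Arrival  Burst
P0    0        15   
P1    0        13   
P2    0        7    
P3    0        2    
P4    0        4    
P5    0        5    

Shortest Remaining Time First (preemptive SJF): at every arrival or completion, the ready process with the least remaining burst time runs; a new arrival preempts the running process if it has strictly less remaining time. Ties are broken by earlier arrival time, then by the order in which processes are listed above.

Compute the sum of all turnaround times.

Timeline: | P3 0-2 | P4 2-6 | P5 6-11 | P2 11-18 | P1 18-31 | P0 31-46 |
Completion: P0=46  P1=31  P2=18  P3=2  P4=6  P5=11
Turnaround (C−A): P0=46  P1=31  P2=18  P3=2  P4=6  P5=11
Turnaround = completion − arrival: P0=46, P1=31, P2=18, P3=2, P4=6, P5=11
Total turnaround = 46 + 31 + 18 + 2 + 6 + 11 = 114

114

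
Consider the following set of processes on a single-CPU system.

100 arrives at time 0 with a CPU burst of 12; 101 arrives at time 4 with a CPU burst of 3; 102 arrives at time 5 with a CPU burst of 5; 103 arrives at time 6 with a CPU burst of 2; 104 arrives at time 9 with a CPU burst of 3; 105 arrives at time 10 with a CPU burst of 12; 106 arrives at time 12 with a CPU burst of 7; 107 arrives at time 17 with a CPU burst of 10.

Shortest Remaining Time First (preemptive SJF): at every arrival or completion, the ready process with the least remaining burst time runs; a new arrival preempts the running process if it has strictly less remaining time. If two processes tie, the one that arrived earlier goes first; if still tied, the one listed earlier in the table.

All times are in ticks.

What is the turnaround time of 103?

Schedule: | 100 0-4 | 101 4-7 | 103 7-9 | 104 9-12 | 102 12-17 | 106 17-24 | 100 24-32 | 107 32-42 | 105 42-54 |
Completion: 100=32  101=7  102=17  103=9  104=12  105=54  106=24  107=42
Turnaround (C−A): 100=32  101=3  102=12  103=3  104=3  105=44  106=12  107=25
Turnaround(103) = completion − arrival = 9 − 6 = 3

3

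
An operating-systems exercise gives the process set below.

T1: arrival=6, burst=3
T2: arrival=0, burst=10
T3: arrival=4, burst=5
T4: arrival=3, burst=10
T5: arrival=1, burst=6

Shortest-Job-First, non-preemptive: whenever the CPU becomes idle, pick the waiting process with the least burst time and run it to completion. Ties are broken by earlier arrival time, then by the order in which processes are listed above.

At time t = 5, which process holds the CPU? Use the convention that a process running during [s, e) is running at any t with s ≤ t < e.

T2

Schedule: | T2 0-10 | T1 10-13 | T3 13-18 | T5 18-24 | T4 24-34 |
Completion: T1=13  T2=10  T3=18  T4=34  T5=24
Turnaround (C−A): T1=7  T2=10  T3=14  T4=31  T5=23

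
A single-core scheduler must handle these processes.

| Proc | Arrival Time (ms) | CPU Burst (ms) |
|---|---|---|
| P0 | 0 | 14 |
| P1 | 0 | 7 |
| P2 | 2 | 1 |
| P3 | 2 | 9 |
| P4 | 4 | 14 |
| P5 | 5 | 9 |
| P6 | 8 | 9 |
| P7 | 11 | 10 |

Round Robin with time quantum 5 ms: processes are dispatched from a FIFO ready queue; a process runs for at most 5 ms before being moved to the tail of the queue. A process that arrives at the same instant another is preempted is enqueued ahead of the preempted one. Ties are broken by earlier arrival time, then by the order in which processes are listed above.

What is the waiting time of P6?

47

Schedule: | P0 0-5 | P1 5-10 | P2 10-11 | P3 11-16 | P4 16-21 | P5 21-26 | P0 26-31 | P6 31-36 | P1 36-38 | P7 38-43 | P3 43-47 | P4 47-52 | P5 52-56 | P0 56-60 | P6 60-64 | P7 64-69 | P4 69-73 |
Completion: P0=60  P1=38  P2=11  P3=47  P4=73  P5=56  P6=64  P7=69
Waiting(P6) = turnaround − burst = 56 − 9 = 47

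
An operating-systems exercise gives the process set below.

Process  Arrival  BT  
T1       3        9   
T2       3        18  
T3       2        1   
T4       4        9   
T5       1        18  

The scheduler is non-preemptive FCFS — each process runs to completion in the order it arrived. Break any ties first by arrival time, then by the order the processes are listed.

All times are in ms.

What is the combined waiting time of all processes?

Gantt: | idle 0-1 | T5 1-19 | T3 19-20 | T1 20-29 | T2 29-47 | T4 47-56 |
Completion: T1=29  T2=47  T3=20  T4=56  T5=19
Waiting = turnaround − burst: T1=17, T2=26, T3=17, T4=43, T5=0
Total waiting = 17 + 26 + 17 + 43 + 0 = 103

103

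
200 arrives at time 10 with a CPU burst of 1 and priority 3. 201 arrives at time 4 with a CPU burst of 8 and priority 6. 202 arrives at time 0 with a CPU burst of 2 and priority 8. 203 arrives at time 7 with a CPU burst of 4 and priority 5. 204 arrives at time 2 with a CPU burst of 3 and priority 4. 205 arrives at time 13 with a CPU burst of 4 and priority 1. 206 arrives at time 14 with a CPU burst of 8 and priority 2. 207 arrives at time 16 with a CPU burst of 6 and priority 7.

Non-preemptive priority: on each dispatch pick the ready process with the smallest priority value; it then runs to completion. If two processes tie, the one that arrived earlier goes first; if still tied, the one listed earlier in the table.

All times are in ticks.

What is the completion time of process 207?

Gantt: | 202 0-2 | 204 2-5 | 201 5-13 | 205 13-17 | 206 17-25 | 200 25-26 | 203 26-30 | 207 30-36 |
Completion: 200=26  201=13  202=2  203=30  204=5  205=17  206=25  207=36

36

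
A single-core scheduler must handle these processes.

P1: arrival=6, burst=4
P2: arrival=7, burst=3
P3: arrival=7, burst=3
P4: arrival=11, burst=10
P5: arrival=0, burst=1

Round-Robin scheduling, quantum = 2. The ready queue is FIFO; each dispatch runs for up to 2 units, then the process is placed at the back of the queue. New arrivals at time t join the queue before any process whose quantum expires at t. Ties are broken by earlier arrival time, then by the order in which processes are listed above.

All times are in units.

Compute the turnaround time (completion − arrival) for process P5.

1

Schedule: | P5 0-1 | idle 1-6 | P1 6-8 | P2 8-10 | P3 10-12 | P1 12-14 | P2 14-15 | P4 15-17 | P3 17-18 | P4 18-26 |
Completion: P1=14  P2=15  P3=18  P4=26  P5=1
Turnaround(P5) = completion − arrival = 1 − 0 = 1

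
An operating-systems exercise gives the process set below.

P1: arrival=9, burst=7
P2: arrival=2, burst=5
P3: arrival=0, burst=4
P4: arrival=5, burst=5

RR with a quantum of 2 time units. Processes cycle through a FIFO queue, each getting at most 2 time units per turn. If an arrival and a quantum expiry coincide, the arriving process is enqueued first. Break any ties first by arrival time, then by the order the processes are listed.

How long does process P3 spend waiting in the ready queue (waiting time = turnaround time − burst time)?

Schedule: | P3 0-2 | P2 2-4 | P3 4-6 | P2 6-8 | P4 8-10 | P2 10-11 | P1 11-13 | P4 13-15 | P1 15-17 | P4 17-18 | P1 18-21 |
Completion: P1=21  P2=11  P3=6  P4=18
Turnaround (C−A): P1=12  P2=9  P3=6  P4=13
Waiting(P3) = turnaround − burst = 6 − 4 = 2

2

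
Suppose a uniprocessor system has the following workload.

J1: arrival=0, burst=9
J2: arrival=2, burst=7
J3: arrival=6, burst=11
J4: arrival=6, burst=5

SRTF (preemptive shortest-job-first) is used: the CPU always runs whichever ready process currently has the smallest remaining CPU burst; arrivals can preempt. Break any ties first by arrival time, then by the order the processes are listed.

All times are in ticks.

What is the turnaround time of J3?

26

Gantt: | J1 0-9 | J4 9-14 | J2 14-21 | J3 21-32 |
Completion: J1=9  J2=21  J3=32  J4=14
Turnaround (C−A): J1=9  J2=19  J3=26  J4=8
Turnaround(J3) = completion − arrival = 32 − 6 = 26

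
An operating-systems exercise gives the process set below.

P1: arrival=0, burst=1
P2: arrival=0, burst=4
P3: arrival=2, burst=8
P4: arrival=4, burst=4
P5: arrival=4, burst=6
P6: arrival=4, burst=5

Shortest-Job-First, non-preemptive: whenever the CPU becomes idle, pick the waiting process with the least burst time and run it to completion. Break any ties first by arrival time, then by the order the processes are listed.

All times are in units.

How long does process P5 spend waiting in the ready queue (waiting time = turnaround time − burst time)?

Timeline: | P1 0-1 | P2 1-5 | P4 5-9 | P6 9-14 | P5 14-20 | P3 20-28 |
Completion: P1=1  P2=5  P3=28  P4=9  P5=20  P6=14
Turnaround (C−A): P1=1  P2=5  P3=26  P4=5  P5=16  P6=10
Waiting(P5) = turnaround − burst = 16 − 6 = 10

10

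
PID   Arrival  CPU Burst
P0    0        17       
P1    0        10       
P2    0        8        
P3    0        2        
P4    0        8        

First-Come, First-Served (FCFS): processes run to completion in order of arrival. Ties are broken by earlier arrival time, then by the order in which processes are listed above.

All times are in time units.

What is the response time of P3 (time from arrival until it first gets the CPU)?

35

Gantt: | P0 0-17 | P1 17-27 | P2 27-35 | P3 35-37 | P4 37-45 |
Completion: P0=17  P1=27  P2=35  P3=37  P4=45
Response(P3) = first start − arrival = 35 − 0 = 35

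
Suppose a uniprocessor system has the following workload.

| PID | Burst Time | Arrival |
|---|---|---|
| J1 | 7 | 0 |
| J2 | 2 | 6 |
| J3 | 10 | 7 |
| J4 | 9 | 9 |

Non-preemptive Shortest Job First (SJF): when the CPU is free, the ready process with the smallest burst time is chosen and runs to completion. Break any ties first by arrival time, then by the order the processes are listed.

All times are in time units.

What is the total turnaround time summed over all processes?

40

Schedule: | J1 0-7 | J2 7-9 | J4 9-18 | J3 18-28 |
Completion: J1=7  J2=9  J3=28  J4=18
Turnaround (C−A): J1=7  J2=3  J3=21  J4=9
Turnaround = completion − arrival: J1=7, J2=3, J3=21, J4=9
Total turnaround = 7 + 3 + 21 + 9 = 40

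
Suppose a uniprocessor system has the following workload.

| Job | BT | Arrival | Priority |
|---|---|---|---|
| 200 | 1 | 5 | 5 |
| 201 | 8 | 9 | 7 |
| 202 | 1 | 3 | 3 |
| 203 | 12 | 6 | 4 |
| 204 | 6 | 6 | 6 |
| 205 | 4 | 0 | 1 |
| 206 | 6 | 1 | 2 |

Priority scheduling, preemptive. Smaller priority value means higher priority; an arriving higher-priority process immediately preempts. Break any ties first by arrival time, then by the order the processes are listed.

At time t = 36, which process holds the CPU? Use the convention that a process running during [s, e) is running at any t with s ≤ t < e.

201

Timeline: | 205 0-4 | 206 4-10 | 202 10-11 | 203 11-23 | 200 23-24 | 204 24-30 | 201 30-38 |
Completion: 200=24  201=38  202=11  203=23  204=30  205=4  206=10
Turnaround (C−A): 200=19  201=29  202=8  203=17  204=24  205=4  206=9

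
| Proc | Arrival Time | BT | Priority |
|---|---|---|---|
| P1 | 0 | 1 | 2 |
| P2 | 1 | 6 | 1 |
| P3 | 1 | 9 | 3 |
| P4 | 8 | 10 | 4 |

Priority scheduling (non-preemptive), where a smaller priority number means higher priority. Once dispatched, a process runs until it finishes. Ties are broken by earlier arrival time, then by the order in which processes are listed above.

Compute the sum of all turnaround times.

40

Schedule: | P1 0-1 | P2 1-7 | P3 7-16 | P4 16-26 |
Completion: P1=1  P2=7  P3=16  P4=26
Turnaround = completion − arrival: P1=1, P2=6, P3=15, P4=18
Total turnaround = 1 + 6 + 15 + 18 = 40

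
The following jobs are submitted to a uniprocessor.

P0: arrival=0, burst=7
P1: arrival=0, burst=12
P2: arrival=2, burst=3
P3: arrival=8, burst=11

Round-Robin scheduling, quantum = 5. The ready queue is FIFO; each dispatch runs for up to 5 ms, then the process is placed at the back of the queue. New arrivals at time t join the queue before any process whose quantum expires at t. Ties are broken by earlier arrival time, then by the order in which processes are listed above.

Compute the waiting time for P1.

20

Gantt: | P0 0-5 | P1 5-10 | P2 10-13 | P0 13-15 | P3 15-20 | P1 20-25 | P3 25-30 | P1 30-32 | P3 32-33 |
Completion: P0=15  P1=32  P2=13  P3=33
Waiting(P1) = turnaround − burst = 32 − 12 = 20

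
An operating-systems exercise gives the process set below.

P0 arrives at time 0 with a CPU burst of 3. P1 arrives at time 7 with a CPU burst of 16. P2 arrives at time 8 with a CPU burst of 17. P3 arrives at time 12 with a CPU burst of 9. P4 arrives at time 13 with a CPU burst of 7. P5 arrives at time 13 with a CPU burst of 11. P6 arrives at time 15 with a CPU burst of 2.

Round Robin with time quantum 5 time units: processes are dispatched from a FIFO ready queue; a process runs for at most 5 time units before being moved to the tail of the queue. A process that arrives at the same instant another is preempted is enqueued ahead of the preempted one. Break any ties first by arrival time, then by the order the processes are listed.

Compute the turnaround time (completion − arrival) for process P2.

61

Gantt: | P0 0-3 | idle 3-7 | P1 7-12 | P2 12-17 | P3 17-22 | P1 22-27 | P4 27-32 | P5 32-37 | P6 37-39 | P2 39-44 | P3 44-48 | P1 48-53 | P4 53-55 | P5 55-60 | P2 60-65 | P1 65-66 | P5 66-67 | P2 67-69 |
Completion: P0=3  P1=66  P2=69  P3=48  P4=55  P5=67  P6=39
Turnaround(P2) = completion − arrival = 69 − 8 = 61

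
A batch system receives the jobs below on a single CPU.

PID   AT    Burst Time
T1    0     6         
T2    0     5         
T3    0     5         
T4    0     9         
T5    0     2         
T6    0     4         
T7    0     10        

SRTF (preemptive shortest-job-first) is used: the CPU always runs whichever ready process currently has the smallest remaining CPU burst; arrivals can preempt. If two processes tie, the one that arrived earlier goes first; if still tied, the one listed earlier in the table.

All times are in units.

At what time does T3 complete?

Schedule: | T5 0-2 | T6 2-6 | T2 6-11 | T3 11-16 | T1 16-22 | T4 22-31 | T7 31-41 |
Completion: T1=22  T2=11  T3=16  T4=31  T5=2  T6=6  T7=41
Turnaround (C−A): T1=22  T2=11  T3=16  T4=31  T5=2  T6=6  T7=41

16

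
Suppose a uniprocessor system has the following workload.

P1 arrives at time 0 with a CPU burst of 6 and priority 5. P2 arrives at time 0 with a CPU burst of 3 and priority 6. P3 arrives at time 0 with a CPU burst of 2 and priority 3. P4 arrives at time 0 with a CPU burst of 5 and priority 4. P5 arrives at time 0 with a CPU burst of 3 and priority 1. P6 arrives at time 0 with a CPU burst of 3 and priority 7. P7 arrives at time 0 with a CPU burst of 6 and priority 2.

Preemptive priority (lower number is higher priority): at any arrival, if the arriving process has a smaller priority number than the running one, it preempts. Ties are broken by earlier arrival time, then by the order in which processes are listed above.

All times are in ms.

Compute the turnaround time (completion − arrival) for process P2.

Timeline: | P5 0-3 | P7 3-9 | P3 9-11 | P4 11-16 | P1 16-22 | P2 22-25 | P6 25-28 |
Completion: P1=22  P2=25  P3=11  P4=16  P5=3  P6=28  P7=9
Turnaround (C−A): P1=22  P2=25  P3=11  P4=16  P5=3  P6=28  P7=9
Turnaround(P2) = completion − arrival = 25 − 0 = 25

25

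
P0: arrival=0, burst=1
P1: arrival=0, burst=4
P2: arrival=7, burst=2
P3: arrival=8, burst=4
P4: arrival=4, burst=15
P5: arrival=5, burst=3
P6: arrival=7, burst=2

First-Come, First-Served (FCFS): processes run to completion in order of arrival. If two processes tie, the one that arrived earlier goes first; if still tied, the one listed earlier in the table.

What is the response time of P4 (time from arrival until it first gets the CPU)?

1

Gantt: | P0 0-1 | P1 1-5 | P4 5-20 | P5 20-23 | P2 23-25 | P6 25-27 | P3 27-31 |
Completion: P0=1  P1=5  P2=25  P3=31  P4=20  P5=23  P6=27
Turnaround (C−A): P0=1  P1=5  P2=18  P3=23  P4=16  P5=18  P6=20
Response(P4) = first start − arrival = 5 − 4 = 1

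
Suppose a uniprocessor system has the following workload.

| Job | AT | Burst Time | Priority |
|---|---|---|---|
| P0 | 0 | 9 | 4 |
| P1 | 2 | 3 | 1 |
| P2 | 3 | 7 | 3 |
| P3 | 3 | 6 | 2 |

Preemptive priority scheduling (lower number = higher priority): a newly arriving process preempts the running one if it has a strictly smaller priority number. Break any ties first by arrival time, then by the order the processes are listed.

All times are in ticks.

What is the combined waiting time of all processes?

26

Gantt: | P0 0-2 | P1 2-5 | P3 5-11 | P2 11-18 | P0 18-25 |
Completion: P0=25  P1=5  P2=18  P3=11
Waiting = turnaround − burst: P0=16, P1=0, P2=8, P3=2
Total waiting = 16 + 0 + 8 + 2 = 26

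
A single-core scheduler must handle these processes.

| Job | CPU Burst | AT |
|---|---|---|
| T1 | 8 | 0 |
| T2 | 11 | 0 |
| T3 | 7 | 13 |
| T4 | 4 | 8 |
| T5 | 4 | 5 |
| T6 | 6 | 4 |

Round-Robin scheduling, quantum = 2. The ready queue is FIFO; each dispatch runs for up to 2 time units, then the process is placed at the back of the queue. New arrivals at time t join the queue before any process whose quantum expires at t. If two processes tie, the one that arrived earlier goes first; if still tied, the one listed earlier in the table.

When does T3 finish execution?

Timeline: | T1 0-2 | T2 2-4 | T1 4-6 | T6 6-8 | T2 8-10 | T5 10-12 | T1 12-14 | T4 14-16 | T6 16-18 | T2 18-20 | T5 20-22 | T3 22-24 | T1 24-26 | T4 26-28 | T6 28-30 | T2 30-32 | T3 32-34 | T2 34-36 | T3 36-38 | T2 38-39 | T3 39-40 |
Completion: T1=26  T2=39  T3=40  T4=28  T5=22  T6=30

40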